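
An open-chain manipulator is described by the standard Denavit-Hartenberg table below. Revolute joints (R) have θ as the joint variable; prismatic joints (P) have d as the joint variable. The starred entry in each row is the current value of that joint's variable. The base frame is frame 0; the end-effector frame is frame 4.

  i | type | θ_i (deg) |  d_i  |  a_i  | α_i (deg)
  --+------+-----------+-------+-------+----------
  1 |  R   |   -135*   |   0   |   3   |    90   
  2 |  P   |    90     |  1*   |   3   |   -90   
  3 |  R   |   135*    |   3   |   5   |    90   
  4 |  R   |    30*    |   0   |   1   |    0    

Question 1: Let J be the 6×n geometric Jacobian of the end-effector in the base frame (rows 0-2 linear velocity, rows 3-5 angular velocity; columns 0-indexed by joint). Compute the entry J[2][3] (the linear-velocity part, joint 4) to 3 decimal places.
axis z_3 = (0.5000,-0.5000,0.7071); lever o_n−o_3 = (0.7866,-0.0795,-0.6124)
cross product → J_v[:, 3] = (0.3624,0.8624,0.3536)
J_ω[:, 3] = z_3
entry J[2][3] = 0.3536

0.354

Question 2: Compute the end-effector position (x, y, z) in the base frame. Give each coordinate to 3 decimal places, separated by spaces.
2.579 -1.872 -1.148

after link 1: o_1 = (-2.1213, -2.1213, 0.0000)
after link 2: o_2 = (-2.8284, -1.4142, 3.0000)
after link 3: o_3 = (1.7929, -1.7929, -0.5355)
after link 4: o_4 = (2.5795, -1.8724, -1.1479)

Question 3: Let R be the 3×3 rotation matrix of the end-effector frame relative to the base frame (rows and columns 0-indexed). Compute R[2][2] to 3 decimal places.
End-effector z-axis (col 2 of R) = (0.5000,-0.5000,0.7071)
R[2][2] = 0.7071

0.707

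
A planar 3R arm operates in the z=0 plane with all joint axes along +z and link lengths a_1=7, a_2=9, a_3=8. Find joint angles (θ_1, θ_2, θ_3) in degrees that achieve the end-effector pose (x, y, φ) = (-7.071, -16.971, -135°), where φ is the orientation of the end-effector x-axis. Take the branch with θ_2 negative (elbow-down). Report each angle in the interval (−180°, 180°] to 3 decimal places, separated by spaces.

wrist centre = target − a_3·(cos φ, sin φ) = (-1.4141, -11.3141)
cos θ_2 = (130.0097−7²−9²)/(2·7·9) = 0.0001; θ_2 = -89.9956° (elbow-down)
β = atan2(-11.3141,-1.4141) = -97.1244°; ψ = atan2(-9.0000,7.0007) = -52.1223°
θ_1 = β − ψ = -45.0021°
θ_3 = φ − θ_1 − θ_2 = -0.0023° (wrapped to (-180°,180°])

-45.002 -89.996 -0.002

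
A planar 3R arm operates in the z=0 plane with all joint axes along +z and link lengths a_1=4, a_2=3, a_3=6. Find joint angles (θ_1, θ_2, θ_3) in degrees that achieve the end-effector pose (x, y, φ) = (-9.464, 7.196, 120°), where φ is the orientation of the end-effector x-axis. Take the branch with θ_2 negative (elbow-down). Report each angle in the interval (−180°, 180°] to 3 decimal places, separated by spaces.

wrist centre = target − a_3·(cos φ, sin φ) = (-6.4640, 1.9998)
cos θ_2 = (45.7827−4²−3²)/(2·4·3) = 0.8659; θ_2 = -30.0092° (elbow-down)
β = atan2(1.9998,-6.4640) = 162.8089°; ψ = atan2(-1.5004,6.5978) = -12.8118°
θ_1 = β − ψ = 175.6206°
θ_3 = φ − θ_1 − θ_2 = -25.6114° (wrapped to (-180°,180°])

175.621 -30.009 -25.611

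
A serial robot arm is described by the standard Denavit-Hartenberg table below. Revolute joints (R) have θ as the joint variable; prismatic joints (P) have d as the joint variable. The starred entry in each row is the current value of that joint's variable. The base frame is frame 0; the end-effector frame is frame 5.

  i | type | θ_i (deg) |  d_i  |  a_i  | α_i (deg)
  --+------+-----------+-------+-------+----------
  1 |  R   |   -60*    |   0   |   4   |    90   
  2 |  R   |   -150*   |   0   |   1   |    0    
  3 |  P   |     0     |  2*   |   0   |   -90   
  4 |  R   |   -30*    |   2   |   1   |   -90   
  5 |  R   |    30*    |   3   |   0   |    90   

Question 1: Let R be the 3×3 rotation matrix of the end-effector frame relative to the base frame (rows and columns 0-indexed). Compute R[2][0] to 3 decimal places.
0.058

End-effector x-axis (col 0 of R) = (-0.8248,0.5625,0.0580)
R[2][0] = 0.0580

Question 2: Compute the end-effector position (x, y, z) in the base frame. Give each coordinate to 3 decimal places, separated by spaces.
after link 1: o_1 = (2.0000, -3.4641, 0.0000)
after link 2: o_2 = (1.5670, -2.7141, -0.5000)
after link 3: o_3 = (-0.1651, -3.7141, -0.5000)
after link 4: o_4 = (-0.4731, -4.1806, -2.6651)
after link 5: o_5 = (1.1274, -1.7566, -3.4151)

1.127 -1.757 -3.415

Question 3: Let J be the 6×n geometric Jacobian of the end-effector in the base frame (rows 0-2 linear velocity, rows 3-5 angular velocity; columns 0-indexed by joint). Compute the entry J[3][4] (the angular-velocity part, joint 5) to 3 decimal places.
axis z_4 = (0.5335,0.8080,-0.2500); lever o_n−o_4 = (1.6005,2.4240,-0.7500)
cross product → J_v[:, 4] = (-0.0000,0.0000,0.0000)
J_ω[:, 4] = z_4
entry J[3][4] = 0.5335

0.533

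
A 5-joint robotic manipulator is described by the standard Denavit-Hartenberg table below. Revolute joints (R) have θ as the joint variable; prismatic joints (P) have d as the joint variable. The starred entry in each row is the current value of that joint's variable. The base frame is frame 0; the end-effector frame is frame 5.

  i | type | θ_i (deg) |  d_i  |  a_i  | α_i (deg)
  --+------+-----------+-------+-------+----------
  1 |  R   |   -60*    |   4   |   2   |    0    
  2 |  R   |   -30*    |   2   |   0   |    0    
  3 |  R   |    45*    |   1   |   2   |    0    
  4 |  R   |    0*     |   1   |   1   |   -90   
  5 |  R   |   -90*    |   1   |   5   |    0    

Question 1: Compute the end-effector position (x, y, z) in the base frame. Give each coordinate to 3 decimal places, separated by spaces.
after link 1: o_1 = (1.0000, -1.7321, 4.0000)
after link 2: o_2 = (1.0000, -1.7321, 6.0000)
after link 3: o_3 = (2.4142, -3.1463, 7.0000)
after link 4: o_4 = (3.1213, -3.8534, 8.0000)
after link 5: o_5 = (3.8284, -3.1463, 13.0000)

3.828 -3.146 13.000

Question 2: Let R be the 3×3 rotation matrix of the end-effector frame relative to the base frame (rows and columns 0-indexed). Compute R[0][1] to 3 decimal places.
0.707

End-effector y-axis (col 1 of R) = (0.7071,-0.7071,-0.0000)
R[0][1] = 0.7071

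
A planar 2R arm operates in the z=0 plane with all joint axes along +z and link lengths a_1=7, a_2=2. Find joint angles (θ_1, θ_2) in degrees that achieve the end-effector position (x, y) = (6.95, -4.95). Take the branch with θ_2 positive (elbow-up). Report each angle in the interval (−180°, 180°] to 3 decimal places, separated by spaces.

-44.997 44.983

cos θ_2 = (72.8050−7²−2²)/(2·7·2) = 0.7073; θ_2 = 44.9826° (elbow-up)
β = atan2(-4.9500,6.9500) = -35.4596°; ψ = atan2(1.4138,8.4146) = 9.5375°
θ_1 = β − ψ = -44.9971°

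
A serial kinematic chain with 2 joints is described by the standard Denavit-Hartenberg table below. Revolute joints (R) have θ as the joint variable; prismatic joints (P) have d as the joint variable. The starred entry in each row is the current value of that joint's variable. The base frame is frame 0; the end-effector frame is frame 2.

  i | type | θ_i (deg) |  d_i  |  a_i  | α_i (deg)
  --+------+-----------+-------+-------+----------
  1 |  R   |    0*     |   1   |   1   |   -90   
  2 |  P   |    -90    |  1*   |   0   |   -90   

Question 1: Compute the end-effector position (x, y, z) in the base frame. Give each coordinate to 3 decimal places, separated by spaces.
after link 1: o_1 = (1.0000, 0.0000, 1.0000)
after link 2: o_2 = (1.0000, 1.0000, 1.0000)

1.000 1.000 1.000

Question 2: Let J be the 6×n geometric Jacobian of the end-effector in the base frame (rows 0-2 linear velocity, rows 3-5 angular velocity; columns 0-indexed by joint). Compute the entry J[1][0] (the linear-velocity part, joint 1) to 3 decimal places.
1.000

axis z_0 = ẑ; lever o_n−o_0 = (1.0000,1.0000,1.0000)
cross product → J_v[:, 0] = (-1.0000,1.0000,0.0000)
J_ω[:, 0] = z_0
entry J[1][0] = 1.0000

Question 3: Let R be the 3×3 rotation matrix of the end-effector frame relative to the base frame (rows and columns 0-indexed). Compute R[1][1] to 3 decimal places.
-1.000

End-effector y-axis (col 1 of R) = (0.0000,-1.0000,-0.0000)
R[1][1] = -1.0000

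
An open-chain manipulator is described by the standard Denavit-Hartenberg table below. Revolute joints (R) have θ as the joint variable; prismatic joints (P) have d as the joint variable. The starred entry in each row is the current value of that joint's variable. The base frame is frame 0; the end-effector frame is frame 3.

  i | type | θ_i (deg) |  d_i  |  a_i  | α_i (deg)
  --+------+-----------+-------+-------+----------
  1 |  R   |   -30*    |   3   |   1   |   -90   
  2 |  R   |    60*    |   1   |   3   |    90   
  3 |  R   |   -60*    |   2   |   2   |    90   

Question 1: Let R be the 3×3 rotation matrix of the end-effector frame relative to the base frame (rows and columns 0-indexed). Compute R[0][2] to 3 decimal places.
-0.625

End-effector z-axis (col 2 of R) = (-0.6250,-0.2165,0.7500)
R[0][2] = -0.6250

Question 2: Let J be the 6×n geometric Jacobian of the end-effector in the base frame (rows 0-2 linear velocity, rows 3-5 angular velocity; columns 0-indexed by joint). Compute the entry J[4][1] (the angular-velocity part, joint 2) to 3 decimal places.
axis z_1 = (0.5000,0.8660,0.0000); lever o_n−o_1 = (2.8660,-2.5000,-2.4641)
cross product → J_v[:, 1] = (-2.1340,1.2321,-3.7321)
J_ω[:, 1] = z_1
entry J[4][1] = 0.8660

0.866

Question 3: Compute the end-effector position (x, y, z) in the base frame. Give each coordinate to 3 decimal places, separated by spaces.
after link 1: o_1 = (0.8660, -0.5000, 3.0000)
after link 2: o_2 = (2.6651, -0.3840, 0.4019)
after link 3: o_3 = (3.7321, -3.0000, 0.5359)

3.732 -3.000 0.536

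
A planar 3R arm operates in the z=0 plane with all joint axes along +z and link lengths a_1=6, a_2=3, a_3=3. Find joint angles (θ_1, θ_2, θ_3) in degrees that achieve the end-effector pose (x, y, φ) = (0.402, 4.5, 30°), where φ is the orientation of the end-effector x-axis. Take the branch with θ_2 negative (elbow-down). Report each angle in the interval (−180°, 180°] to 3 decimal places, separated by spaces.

wrist centre = target − a_3·(cos φ, sin φ) = (-2.1961, 3.0000)
cos θ_2 = (13.8228−6²−3²)/(2·6·3) = -0.8660; θ_2 = -150.0011° (elbow-down)
β = atan2(3.0000,-2.1961) = 126.2051°; ψ = atan2(-1.5000,3.4019) = -23.7935°
θ_1 = β − ψ = 149.9985°
θ_3 = φ − θ_1 − θ_2 = 30.0025° (wrapped to (-180°,180°])

149.999 -150.001 30.003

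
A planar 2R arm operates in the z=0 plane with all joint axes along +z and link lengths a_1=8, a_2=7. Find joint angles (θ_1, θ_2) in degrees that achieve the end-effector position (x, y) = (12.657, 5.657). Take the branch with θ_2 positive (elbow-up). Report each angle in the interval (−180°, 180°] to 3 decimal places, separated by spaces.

cos θ_2 = (192.2013−8²−7²)/(2·8·7) = 0.7072; θ_2 = 44.9961° (elbow-up)
β = atan2(5.6570,12.6570) = 24.0821°; ψ = atan2(4.9494,12.9501) = 20.9164°
θ_1 = β − ψ = 3.1656°

3.166 44.996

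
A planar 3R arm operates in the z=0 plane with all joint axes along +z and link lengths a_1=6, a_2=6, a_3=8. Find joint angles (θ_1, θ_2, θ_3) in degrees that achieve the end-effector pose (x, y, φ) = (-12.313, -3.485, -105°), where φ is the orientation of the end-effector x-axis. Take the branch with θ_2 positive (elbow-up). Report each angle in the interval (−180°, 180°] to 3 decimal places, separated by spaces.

wrist centre = target − a_3·(cos φ, sin φ) = (-10.2424, 4.2424)
cos θ_2 = (122.9057−6²−6²)/(2·6·6) = 0.7070; θ_2 = 45.0067° (elbow-up)
β = atan2(4.2424,-10.2424) = 157.5007°; ψ = atan2(4.2431,10.2421) = 22.5033°
θ_1 = β − ψ = 134.9974°
θ_3 = φ − θ_1 − θ_2 = 74.9959° (wrapped to (-180°,180°])

134.997 45.007 74.996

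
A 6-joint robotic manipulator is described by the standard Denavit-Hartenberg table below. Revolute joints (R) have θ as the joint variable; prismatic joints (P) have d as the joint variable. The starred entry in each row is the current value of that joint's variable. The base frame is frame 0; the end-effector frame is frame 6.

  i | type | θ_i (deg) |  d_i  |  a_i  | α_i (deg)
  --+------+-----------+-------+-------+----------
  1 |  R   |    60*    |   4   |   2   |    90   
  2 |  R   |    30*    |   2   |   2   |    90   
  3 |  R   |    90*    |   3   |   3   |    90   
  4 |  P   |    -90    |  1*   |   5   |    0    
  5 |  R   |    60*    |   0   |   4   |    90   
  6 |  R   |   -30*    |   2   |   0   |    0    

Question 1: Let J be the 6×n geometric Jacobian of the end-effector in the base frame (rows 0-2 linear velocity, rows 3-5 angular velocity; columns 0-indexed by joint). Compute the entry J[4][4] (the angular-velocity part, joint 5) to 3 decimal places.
axis z_4 = (0.4330,0.7500,0.5000); lever o_n−o_4 = (1.2010,-2.8481,3.2321)
cross product → J_v[:, 4] = (3.8481,-0.7990,-2.1340)
J_ω[:, 4] = z_4
entry J[4][4] = 0.7500

0.750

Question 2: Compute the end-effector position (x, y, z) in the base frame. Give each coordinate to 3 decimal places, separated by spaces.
7.330 -2.232 10.464

after link 1: o_1 = (1.0000, 1.7321, 4.0000)
after link 2: o_2 = (3.5981, 2.2321, 5.0000)
after link 3: o_3 = (6.9462, 2.0311, 2.4019)
after link 4: o_4 = (6.1292, 0.6160, 7.2321)
after link 5: o_5 = (8.6292, -1.9821, 8.9641)
after link 6: o_6 = (7.3301, -2.2321, 10.4641)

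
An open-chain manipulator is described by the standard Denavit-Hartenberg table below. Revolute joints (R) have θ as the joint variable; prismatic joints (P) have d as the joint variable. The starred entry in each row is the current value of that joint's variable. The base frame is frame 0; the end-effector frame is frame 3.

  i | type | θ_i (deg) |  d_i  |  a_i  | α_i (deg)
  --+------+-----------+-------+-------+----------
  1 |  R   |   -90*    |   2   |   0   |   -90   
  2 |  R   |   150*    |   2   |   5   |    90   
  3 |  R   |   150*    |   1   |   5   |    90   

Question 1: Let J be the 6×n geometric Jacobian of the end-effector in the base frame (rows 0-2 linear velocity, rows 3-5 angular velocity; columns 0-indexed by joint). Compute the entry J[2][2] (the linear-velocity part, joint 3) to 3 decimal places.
axis z_2 = (0.0000,-0.5000,-0.8660); lever o_n−o_2 = (2.5000,-4.2500,1.2990)
cross product → J_v[:, 2] = (-4.3301,-2.1651,1.2500)
J_ω[:, 2] = z_2
entry J[2][2] = 1.2500

1.250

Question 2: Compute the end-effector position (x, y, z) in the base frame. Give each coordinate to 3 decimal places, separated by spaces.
after link 1: o_1 = (0.0000, 0.0000, 2.0000)
after link 2: o_2 = (2.0000, 4.3301, -0.5000)
after link 3: o_3 = (4.5000, 0.0801, 0.7990)

4.500 0.080 0.799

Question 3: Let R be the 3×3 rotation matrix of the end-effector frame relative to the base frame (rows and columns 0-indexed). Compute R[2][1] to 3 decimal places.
End-effector y-axis (col 1 of R) = (0.0000,-0.5000,-0.8660)
R[2][1] = -0.8660

-0.866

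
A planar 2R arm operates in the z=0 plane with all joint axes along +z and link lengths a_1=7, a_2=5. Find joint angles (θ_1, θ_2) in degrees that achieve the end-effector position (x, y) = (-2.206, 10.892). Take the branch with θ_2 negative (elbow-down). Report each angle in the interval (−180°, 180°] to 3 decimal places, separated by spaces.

cos θ_2 = (123.5021−7²−5²)/(2·7·5) = 0.7072; θ_2 = -44.9946° (elbow-down)
β = atan2(10.8920,-2.2060) = 101.4495°; ψ = atan2(-3.5352,10.5359) = -18.5487°
θ_1 = β − ψ = 119.9981°

119.998 -44.995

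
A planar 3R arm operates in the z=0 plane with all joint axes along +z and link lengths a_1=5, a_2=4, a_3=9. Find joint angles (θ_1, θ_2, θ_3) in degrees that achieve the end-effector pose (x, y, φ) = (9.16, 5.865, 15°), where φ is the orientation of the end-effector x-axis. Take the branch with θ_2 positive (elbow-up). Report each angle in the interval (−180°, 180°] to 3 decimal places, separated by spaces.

29.998 134.994 -149.992

wrist centre = target − a_3·(cos φ, sin φ) = (0.4667, 3.5356)
cos θ_2 = (12.7184−5²−4²)/(2·5·4) = -0.7070; θ_2 = 134.9945° (elbow-up)
β = atan2(3.5356,0.4667) = 82.4810°; ψ = atan2(2.8287,2.1718) = 52.4833°
θ_1 = β − ψ = 29.9977°
θ_3 = φ − θ_1 − θ_2 = -149.9922° (wrapped to (-180°,180°])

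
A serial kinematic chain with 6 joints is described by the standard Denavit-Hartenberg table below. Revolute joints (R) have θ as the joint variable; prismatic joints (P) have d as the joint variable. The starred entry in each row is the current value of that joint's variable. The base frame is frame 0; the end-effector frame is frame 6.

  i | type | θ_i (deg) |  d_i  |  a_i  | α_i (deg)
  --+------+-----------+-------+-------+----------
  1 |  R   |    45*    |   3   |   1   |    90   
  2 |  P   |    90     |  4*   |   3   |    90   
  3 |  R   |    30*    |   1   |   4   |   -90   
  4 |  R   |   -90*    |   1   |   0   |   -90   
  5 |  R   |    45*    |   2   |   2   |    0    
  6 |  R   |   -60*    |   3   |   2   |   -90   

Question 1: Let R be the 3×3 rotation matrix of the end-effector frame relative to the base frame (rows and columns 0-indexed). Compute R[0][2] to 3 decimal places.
-0.408

End-effector z-axis (col 2 of R) = (-0.4085,0.7745,0.4830)
R[0][2] = -0.4085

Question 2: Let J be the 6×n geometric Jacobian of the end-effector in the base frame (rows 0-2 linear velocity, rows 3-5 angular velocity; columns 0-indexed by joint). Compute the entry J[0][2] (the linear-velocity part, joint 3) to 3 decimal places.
axis z_2 = (0.7071,0.7071,-0.0000); lever o_n−o_2 = (6.3184,-0.1722,7.7425)
cross product → J_v[:, 2] = (5.4748,-5.4748,-4.5896)
J_ω[:, 2] = z_2
entry J[0][2] = 5.4748

5.475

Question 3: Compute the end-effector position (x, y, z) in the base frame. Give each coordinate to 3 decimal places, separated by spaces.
after link 1: o_1 = (0.7071, 0.7071, 3.0000)
after link 2: o_2 = (3.5355, -2.1213, 6.0000)
after link 3: o_3 = (5.6569, -2.8284, 9.4641)
after link 4: o_4 = (6.2692, -3.4408, 8.9641)
after link 5: o_5 = (7.1103, -2.2819, 11.4033)
after link 6: o_6 = (9.8540, -2.2935, 13.7425)

9.854 -2.294 13.743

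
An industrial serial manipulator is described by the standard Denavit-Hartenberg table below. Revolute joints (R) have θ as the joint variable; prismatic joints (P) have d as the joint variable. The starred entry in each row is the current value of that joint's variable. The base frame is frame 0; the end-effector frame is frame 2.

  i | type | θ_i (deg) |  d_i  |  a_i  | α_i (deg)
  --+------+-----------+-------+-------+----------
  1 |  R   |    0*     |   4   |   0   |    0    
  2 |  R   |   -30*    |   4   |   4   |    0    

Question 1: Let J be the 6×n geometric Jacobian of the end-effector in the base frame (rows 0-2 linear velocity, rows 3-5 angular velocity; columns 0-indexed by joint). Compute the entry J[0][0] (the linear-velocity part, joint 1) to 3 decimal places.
2.000

axis z_0 = ẑ; lever o_n−o_0 = (3.4641,-2.0000,8.0000)
cross product → J_v[:, 0] = (2.0000,3.4641,-0.0000)
J_ω[:, 0] = z_0
entry J[0][0] = 2.0000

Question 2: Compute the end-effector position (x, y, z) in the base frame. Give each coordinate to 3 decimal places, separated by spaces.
3.464 -2.000 8.000

after link 1: o_1 = (0.0000, 0.0000, 4.0000)
after link 2: o_2 = (3.4641, -2.0000, 8.0000)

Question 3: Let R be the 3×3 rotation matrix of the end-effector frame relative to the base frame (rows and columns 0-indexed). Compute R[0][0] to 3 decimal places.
End-effector x-axis (col 0 of R) = (0.8660,-0.5000,0.0000)
R[0][0] = 0.8660

0.866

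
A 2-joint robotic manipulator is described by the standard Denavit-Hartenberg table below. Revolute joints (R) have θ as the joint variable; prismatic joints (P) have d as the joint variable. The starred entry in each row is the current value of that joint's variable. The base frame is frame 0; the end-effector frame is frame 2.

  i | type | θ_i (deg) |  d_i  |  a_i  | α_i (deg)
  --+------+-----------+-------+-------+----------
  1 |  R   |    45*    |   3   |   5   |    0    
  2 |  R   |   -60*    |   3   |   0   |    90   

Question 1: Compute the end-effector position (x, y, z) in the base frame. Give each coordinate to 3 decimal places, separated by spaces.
3.536 3.536 6.000

after link 1: o_1 = (3.5355, 3.5355, 3.0000)
after link 2: o_2 = (3.5355, 3.5355, 6.0000)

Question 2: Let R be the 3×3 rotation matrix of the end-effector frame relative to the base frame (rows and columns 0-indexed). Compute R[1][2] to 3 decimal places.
-0.966

End-effector z-axis (col 2 of R) = (-0.2588,-0.9659,0.0000)
R[1][2] = -0.9659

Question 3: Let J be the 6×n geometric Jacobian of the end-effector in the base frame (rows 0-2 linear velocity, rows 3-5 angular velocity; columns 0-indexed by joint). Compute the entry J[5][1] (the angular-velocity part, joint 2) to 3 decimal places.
axis z_1 = (0.0000,0.0000,1.0000); lever o_n−o_1 = (0.0000,0.0000,3.0000)
cross product → J_v[:, 1] = (0.0000,0.0000,0.0000)
J_ω[:, 1] = z_1
entry J[5][1] = 1.0000

1.000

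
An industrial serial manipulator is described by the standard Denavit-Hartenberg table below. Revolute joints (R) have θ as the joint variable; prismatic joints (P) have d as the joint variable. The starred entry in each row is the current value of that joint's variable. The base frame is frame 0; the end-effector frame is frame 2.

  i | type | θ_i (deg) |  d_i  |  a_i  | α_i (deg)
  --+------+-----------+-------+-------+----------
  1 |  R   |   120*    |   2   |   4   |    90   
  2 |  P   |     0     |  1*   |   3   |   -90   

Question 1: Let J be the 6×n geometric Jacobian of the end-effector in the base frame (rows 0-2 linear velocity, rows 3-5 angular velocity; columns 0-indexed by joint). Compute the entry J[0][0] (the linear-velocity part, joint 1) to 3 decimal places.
-6.562

axis z_0 = ẑ; lever o_n−o_0 = (-2.6340,6.5622,2.0000)
cross product → J_v[:, 0] = (-6.5622,-2.6340,0.0000)
J_ω[:, 0] = z_0
entry J[0][0] = -6.5622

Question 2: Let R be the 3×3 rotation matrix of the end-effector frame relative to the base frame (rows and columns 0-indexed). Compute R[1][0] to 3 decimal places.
End-effector x-axis (col 0 of R) = (-0.5000,0.8660,0.0000)
R[1][0] = 0.8660

0.866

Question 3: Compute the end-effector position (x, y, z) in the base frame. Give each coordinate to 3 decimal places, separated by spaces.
-2.634 6.562 2.000

after link 1: o_1 = (-2.0000, 3.4641, 2.0000)
after link 2: o_2 = (-2.6340, 6.5622, 2.0000)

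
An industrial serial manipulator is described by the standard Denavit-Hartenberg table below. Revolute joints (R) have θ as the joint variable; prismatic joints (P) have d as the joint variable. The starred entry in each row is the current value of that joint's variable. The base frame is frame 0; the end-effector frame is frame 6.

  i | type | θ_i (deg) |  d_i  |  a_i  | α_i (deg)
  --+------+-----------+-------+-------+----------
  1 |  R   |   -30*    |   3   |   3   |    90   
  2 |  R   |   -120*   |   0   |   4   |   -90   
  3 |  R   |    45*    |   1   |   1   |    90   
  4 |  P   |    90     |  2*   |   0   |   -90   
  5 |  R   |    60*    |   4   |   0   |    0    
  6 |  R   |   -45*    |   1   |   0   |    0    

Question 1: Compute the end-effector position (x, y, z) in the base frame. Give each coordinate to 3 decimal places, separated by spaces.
after link 1: o_1 = (2.5981, -1.5000, 3.0000)
after link 2: o_2 = (0.8660, -0.5000, -0.4641)
after link 3: o_3 = (1.6634, -0.1439, -1.5765)
after link 4: o_4 = (0.3439, -1.0151, -2.8012)
after link 5: o_5 = (0.1544, -4.1717, -0.3517)
after link 6: o_6 = (0.1071, -4.9608, 0.2606)

0.107 -4.961 0.261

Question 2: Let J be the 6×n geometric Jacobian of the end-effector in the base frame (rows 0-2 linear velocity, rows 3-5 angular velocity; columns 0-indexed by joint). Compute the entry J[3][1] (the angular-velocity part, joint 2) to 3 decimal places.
-0.500

axis z_1 = (-0.5000,-0.8660,0.0000); lever o_n−o_1 = (-2.4910,-3.4608,-2.7394)
cross product → J_v[:, 1] = (2.3724,-1.3697,-0.4269)
J_ω[:, 1] = z_1
entry J[3][1] = -0.5000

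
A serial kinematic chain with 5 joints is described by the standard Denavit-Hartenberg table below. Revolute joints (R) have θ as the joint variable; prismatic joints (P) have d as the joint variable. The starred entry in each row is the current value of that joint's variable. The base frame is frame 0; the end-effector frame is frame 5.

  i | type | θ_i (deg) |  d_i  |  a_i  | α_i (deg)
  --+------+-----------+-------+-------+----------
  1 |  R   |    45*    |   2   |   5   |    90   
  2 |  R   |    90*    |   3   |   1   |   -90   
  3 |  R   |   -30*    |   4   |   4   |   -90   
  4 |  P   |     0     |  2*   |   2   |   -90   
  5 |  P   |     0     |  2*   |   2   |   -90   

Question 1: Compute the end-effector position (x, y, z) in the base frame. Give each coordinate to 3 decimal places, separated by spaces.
after link 1: o_1 = (3.5355, 3.5355, 2.0000)
after link 2: o_2 = (5.6569, 1.4142, 3.0000)
after link 3: o_3 = (4.2426, -2.8284, 6.4641)
after link 4: o_4 = (3.7250, -2.3108, 9.1962)
after link 5: o_5 = (5.8463, -1.6037, 10.9282)

5.846 -1.604 10.928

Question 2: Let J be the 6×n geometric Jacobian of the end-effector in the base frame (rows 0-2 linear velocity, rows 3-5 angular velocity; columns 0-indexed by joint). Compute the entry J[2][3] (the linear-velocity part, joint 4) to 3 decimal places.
0.500

prismatic axis z_3 = (-0.6124,0.6124,0.5000)
J_v[:, 3] = z_3; J_ω[:, 3] = (0,0,0)
entry J[2][3] = 0.5000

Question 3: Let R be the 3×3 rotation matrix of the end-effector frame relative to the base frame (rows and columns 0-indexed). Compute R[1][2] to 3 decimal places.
-0.612

End-effector z-axis (col 2 of R) = (0.6124,-0.6124,-0.5000)
R[1][2] = -0.6124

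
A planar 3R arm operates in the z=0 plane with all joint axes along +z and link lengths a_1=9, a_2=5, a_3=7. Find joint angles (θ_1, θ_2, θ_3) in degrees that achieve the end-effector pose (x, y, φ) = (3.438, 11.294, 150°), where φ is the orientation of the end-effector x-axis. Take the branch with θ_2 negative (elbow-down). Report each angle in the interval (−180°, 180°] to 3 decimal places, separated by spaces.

59.999 -60.000 150.001

wrist centre = target − a_3·(cos φ, sin φ) = (9.5002, 7.7940)
cos θ_2 = (150.9998−9²−5²)/(2·9·5) = 0.5000; θ_2 = -60.0001° (elbow-down)
β = atan2(7.7940,9.5002) = 39.3656°; ψ = atan2(-4.3301,11.5000) = -20.6330°
θ_1 = β − ψ = 59.9987°
θ_3 = φ − θ_1 − θ_2 = 150.0014° (wrapped to (-180°,180°])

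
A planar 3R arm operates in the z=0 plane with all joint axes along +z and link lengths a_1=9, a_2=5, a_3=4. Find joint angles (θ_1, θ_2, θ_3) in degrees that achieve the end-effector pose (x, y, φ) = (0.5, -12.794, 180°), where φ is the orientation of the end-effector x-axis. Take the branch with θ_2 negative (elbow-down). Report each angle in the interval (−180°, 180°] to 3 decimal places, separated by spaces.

wrist centre = target − a_3·(cos φ, sin φ) = (4.5000, -12.7940)
cos θ_2 = (183.9364−9²−5²)/(2·9·5) = 0.8660; θ_2 = -30.0074° (elbow-down)
β = atan2(-12.7940,4.5000) = -70.6218°; ψ = atan2(-2.5006,13.3298) = -10.6247°
θ_1 = β − ψ = -59.9971°
θ_3 = φ − θ_1 − θ_2 = -89.9955° (wrapped to (-180°,180°])

-59.997 -30.007 -89.995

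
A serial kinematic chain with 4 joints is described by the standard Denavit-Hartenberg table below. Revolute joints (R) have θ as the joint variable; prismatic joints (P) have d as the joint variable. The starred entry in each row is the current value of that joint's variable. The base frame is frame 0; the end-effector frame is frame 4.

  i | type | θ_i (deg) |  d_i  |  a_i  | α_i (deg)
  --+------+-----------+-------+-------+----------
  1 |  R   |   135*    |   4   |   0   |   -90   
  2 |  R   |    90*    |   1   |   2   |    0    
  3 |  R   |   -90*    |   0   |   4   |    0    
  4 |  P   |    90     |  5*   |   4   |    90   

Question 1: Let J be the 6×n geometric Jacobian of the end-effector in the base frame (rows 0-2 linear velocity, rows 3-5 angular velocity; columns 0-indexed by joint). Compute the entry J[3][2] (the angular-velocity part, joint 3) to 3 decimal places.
-0.707

axis z_2 = (-0.7071,-0.7071,0.0000); lever o_n−o_2 = (-6.3640,-0.7071,-4.0000)
cross product → J_v[:, 2] = (2.8284,-2.8284,-4.0000)
J_ω[:, 2] = z_2
entry J[3][2] = -0.7071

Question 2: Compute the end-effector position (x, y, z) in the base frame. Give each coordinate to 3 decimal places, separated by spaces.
after link 1: o_1 = (0.0000, 0.0000, 4.0000)
after link 2: o_2 = (-0.7071, -0.7071, 2.0000)
after link 3: o_3 = (-3.5355, 2.1213, 2.0000)
after link 4: o_4 = (-7.0711, -1.4142, -2.0000)

-7.071 -1.414 -2.000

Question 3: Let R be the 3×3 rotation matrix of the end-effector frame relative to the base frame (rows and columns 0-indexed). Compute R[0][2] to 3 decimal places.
-0.707

End-effector z-axis (col 2 of R) = (-0.7071,0.7071,0.0000)
R[0][2] = -0.7071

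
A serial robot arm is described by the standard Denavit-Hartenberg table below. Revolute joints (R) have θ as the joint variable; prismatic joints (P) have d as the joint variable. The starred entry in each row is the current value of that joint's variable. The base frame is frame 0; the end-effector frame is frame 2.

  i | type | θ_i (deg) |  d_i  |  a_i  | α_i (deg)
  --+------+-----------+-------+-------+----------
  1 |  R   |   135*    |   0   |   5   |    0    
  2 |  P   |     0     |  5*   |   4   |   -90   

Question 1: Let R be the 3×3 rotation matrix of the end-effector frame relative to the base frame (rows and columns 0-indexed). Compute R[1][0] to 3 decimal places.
0.707

End-effector x-axis (col 0 of R) = (-0.7071,0.7071,0.0000)
R[1][0] = 0.7071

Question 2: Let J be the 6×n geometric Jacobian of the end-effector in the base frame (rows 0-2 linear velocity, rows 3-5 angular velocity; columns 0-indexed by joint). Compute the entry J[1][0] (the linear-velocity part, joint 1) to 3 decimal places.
-6.364

axis z_0 = ẑ; lever o_n−o_0 = (-6.3640,6.3640,5.0000)
cross product → J_v[:, 0] = (-6.3640,-6.3640,0.0000)
J_ω[:, 0] = z_0
entry J[1][0] = -6.3640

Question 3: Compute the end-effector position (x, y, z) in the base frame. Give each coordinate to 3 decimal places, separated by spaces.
after link 1: o_1 = (-3.5355, 3.5355, 0.0000)
after link 2: o_2 = (-6.3640, 6.3640, 5.0000)

-6.364 6.364 5.000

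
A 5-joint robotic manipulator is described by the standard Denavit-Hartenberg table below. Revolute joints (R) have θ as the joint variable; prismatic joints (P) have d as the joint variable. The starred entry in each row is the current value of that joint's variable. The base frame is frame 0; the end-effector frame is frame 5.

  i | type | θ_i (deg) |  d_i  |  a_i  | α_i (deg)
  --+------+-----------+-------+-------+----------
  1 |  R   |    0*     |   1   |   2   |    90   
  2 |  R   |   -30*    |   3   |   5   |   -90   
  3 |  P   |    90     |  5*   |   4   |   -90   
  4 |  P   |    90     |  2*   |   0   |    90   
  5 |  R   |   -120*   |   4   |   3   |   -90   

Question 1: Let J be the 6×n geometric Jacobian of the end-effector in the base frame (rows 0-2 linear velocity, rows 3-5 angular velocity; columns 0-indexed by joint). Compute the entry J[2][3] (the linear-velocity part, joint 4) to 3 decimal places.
prismatic axis z_3 = (-0.8660,0.0000,0.5000)
J_v[:, 3] = z_3; J_ω[:, 3] = (0,0,0)
entry J[2][3] = 0.5000

0.500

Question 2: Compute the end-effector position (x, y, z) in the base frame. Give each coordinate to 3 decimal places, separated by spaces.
10.098 5.000 3.830

after link 1: o_1 = (2.0000, 0.0000, 1.0000)
after link 2: o_2 = (6.3301, -3.0000, -1.5000)
after link 3: o_3 = (8.8301, 1.0000, 2.8301)
after link 4: o_4 = (7.0981, 1.0000, 3.8301)
after link 5: o_5 = (10.0981, 5.0000, 3.8301)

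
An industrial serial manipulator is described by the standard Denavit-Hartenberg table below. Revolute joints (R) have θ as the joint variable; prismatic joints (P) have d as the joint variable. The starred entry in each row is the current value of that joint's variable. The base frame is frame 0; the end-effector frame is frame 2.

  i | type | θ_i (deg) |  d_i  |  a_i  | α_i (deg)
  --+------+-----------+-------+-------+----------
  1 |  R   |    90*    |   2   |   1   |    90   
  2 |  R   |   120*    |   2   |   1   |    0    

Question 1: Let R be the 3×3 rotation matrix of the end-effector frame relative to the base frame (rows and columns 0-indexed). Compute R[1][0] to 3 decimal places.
-0.500

End-effector x-axis (col 0 of R) = (-0.0000,-0.5000,0.8660)
R[1][0] = -0.5000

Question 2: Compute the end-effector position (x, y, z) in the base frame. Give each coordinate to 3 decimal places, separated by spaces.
2.000 0.500 2.866

after link 1: o_1 = (0.0000, 1.0000, 2.0000)
after link 2: o_2 = (2.0000, 0.5000, 2.8660)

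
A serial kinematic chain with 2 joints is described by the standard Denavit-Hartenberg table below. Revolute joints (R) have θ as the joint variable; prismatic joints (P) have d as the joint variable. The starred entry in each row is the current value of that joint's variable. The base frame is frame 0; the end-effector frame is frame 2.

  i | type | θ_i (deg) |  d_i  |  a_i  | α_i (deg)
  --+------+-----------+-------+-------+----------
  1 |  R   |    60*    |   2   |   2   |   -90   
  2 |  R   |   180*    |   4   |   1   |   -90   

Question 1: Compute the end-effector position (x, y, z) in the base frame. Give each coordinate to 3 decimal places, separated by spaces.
-2.964 2.866 2.000

after link 1: o_1 = (1.0000, 1.7321, 2.0000)
after link 2: o_2 = (-2.9641, 2.8660, 2.0000)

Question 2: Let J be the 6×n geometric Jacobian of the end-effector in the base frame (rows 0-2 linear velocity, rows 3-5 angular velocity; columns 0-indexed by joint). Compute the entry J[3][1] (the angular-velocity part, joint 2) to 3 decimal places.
axis z_1 = (-0.8660,0.5000,0.0000); lever o_n−o_1 = (-3.9641,1.1340,0.0000)
cross product → J_v[:, 1] = (-0.0000,-0.0000,1.0000)
J_ω[:, 1] = z_1
entry J[3][1] = -0.8660

-0.866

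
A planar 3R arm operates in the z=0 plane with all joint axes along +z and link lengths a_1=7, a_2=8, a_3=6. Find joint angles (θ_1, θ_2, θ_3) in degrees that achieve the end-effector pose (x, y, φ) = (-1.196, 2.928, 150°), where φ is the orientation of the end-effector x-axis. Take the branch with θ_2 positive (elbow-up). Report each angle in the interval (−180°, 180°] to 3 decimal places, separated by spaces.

-90.002 149.999 90.003

wrist centre = target − a_3·(cos φ, sin φ) = (4.0002, -0.0720)
cos θ_2 = (16.0064−7²−8²)/(2·7·8) = -0.8660; θ_2 = 149.9987° (elbow-up)
β = atan2(-0.0720,4.0002) = -1.0312°; ψ = atan2(4.0002,0.0719) = 88.9705°
θ_1 = β − ψ = -90.0016°
θ_3 = φ − θ_1 − θ_2 = 90.0029° (wrapped to (-180°,180°])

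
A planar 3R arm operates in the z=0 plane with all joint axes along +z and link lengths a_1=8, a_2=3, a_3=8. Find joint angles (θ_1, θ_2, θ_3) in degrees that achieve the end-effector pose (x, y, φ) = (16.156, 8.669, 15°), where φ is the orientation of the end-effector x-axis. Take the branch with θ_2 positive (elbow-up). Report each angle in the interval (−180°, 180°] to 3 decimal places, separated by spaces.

wrist centre = target − a_3·(cos φ, sin φ) = (8.4286, 6.5984)
cos θ_2 = (114.5807−8²−3²)/(2·8·3) = 0.8663; θ_2 = 29.9726° (elbow-up)
β = atan2(6.5984,8.4286) = 38.0561°; ψ = atan2(1.4988,10.5988) = 8.0487°
θ_1 = β − ψ = 30.0074°
θ_3 = φ − θ_1 − θ_2 = -44.9800° (wrapped to (-180°,180°])

30.007 29.973 -44.980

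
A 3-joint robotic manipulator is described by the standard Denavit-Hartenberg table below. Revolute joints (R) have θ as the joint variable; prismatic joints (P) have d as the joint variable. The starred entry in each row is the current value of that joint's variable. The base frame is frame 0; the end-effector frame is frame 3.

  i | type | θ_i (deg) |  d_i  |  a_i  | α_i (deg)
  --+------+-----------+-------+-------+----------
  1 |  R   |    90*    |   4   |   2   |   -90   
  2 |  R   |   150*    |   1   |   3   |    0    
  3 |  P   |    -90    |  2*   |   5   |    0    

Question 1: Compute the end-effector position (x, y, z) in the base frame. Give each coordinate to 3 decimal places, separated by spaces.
after link 1: o_1 = (0.0000, 2.0000, 4.0000)
after link 2: o_2 = (-1.0000, -0.5981, 2.5000)
after link 3: o_3 = (-3.0000, 1.9019, -1.8301)

-3.000 1.902 -1.830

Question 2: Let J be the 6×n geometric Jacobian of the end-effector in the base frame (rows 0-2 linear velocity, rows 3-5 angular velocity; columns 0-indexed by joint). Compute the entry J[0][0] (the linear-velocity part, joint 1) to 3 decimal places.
axis z_0 = ẑ; lever o_n−o_0 = (-3.0000,1.9019,-1.8301)
cross product → J_v[:, 0] = (-1.9019,-3.0000,0.0000)
J_ω[:, 0] = z_0
entry J[0][0] = -1.9019

-1.902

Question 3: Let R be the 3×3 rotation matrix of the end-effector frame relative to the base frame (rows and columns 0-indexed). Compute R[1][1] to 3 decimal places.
End-effector y-axis (col 1 of R) = (-0.0000,-0.8660,-0.5000)
R[1][1] = -0.8660

-0.866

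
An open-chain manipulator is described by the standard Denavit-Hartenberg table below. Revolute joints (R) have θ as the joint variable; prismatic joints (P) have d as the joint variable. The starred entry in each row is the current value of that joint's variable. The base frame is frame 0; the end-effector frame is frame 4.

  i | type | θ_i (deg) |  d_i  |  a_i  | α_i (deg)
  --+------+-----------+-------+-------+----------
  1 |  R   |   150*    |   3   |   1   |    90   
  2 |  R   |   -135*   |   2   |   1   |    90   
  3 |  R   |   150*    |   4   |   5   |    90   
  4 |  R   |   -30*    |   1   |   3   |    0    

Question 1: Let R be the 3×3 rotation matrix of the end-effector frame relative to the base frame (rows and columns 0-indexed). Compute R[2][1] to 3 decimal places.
0.919

End-effector y-axis (col 1 of R) = (0.3902,0.0634,0.9186)
R[2][1] = 0.9186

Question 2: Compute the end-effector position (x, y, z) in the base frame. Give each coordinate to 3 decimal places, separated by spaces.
after link 1: o_1 = (-0.8660, 0.5000, 3.0000)
after link 2: o_2 = (0.7463, 1.8785, 2.2929)
after link 3: o_3 = (1.7942, 4.1603, 8.1832)
after link 4: o_4 = (0.8865, 7.1843, 8.3600)

0.887 7.184 8.360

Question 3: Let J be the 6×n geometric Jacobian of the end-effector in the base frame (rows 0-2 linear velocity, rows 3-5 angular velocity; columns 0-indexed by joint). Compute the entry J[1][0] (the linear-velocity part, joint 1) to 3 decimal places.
axis z_0 = ẑ; lever o_n−o_0 = (0.8865,7.1843,8.3600)
cross product → J_v[:, 0] = (-7.1843,0.8865,0.0000)
J_ω[:, 0] = z_0
entry J[1][0] = 0.8865

0.887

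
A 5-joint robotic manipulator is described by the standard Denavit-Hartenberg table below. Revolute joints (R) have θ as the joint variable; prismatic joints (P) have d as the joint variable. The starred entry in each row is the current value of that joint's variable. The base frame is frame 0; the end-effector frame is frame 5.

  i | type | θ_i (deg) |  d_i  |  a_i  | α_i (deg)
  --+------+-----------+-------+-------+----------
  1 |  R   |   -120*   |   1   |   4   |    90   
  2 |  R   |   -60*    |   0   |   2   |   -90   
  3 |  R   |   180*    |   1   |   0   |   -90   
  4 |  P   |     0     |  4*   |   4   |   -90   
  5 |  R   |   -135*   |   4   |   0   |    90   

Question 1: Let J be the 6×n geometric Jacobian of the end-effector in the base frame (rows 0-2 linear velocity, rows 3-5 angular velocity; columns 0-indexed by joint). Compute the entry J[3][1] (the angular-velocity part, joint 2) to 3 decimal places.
-0.866

axis z_1 = (-0.8660,0.5000,0.0000); lever o_n−o_1 = (-1.6651,5.1160,0.2321)
cross product → J_v[:, 1] = (0.1160,0.2010,-3.5981)
J_ω[:, 1] = z_1
entry J[3][1] = -0.8660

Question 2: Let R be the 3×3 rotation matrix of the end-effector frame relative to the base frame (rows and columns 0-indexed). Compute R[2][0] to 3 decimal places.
End-effector x-axis (col 0 of R) = (-0.7891,0.0474,-0.6124)
R[2][0] = -0.6124

-0.612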